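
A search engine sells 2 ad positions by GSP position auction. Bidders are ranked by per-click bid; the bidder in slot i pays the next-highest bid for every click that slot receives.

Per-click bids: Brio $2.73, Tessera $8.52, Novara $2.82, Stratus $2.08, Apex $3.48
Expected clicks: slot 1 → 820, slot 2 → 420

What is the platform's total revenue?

Total revenue: $4038.00

Ranked by bid: $8.52 (Tessera) > $3.48 (Apex) > $2.82 (Novara) > …
Slot 1: Tessera pays $3.48 × 820 = $2853.60
Slot 2: Apex pays $2.82 × 420 = $1184.40
Total = $4038.00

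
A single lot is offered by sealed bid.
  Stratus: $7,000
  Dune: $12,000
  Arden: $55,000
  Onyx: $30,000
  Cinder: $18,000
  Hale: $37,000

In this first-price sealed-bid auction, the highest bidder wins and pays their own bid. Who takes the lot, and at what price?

Bids ranked: 55,000 (Arden) > 37,000 (Hale) > 30,000 (Onyx) > 18,000 (Cinder) > 12,000 (Dune) > 7,000 (Stratus)
Arden has the highest bid and pays exactly that: $55,000.

Arden pays $55,000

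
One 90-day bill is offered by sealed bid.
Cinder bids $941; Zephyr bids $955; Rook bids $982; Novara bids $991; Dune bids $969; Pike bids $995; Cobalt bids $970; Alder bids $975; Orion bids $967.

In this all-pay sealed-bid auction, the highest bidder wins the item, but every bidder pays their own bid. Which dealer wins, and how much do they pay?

Pike pays $995

All-pay sealed-bid auction: the highest bidder wins the item, but every bidder pays their own bid.
Bids ranked: 995 (Pike) > 991 (Novara) > 982 (Rook) > 975 (Alder) > 970 (Cobalt) > 969 (Dune) > …
Pike wins with the top bid; all bids are sunk regardless.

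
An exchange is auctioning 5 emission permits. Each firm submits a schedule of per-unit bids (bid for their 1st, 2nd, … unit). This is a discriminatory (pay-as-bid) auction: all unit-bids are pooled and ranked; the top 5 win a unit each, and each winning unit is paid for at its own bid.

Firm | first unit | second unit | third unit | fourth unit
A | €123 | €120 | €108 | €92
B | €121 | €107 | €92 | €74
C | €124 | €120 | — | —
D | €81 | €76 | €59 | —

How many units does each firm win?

A 2, B 1, C 2

Merging the schedules and taking the best 5: 124 (C-1), 123 (A-1), 121 (B-1), 120 (A-2), 120 (C-2)
Next rejected bid: €108 (not a price — pay-as-bid).
Allocation: A 2, B 1, C 2.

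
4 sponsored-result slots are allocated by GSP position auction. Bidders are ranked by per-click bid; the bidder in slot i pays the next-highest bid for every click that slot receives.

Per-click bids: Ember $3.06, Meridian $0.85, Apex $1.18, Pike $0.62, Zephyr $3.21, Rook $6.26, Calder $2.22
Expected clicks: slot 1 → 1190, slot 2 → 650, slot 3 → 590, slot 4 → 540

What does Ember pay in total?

Ember pays $1309.80

Per-click bids in order: $6.26 (Rook) > $3.21 (Zephyr) > $3.06 (Ember) > $2.22 (Calder) > $1.18 (Apex) > …
Ember holds slot 3 → pays next bid $2.22 × 590 clicks = $1309.80.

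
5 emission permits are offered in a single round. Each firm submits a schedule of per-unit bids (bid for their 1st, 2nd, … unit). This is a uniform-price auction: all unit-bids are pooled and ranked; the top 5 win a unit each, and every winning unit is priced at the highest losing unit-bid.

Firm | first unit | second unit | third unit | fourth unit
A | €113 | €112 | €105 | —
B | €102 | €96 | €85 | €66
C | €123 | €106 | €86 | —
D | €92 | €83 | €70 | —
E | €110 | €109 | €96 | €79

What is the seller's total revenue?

Merging the schedules and taking the best 5: 123 (C-1), 113 (A-1), 112 (A-2), 110 (E-1), 109 (E-2)
Highest rejected unit-bid = €106.
Allocation: A 2, C 1, E 2. Every unit priced at €106.
Revenue = 5 × 106 = €530.

Total revenue: €530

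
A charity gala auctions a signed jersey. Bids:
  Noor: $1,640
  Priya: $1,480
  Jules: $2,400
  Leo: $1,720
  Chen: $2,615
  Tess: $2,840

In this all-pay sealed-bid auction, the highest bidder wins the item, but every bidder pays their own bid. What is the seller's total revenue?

Total revenue: $12,695

Sorting bids: 2,840 (Tess) > 2,615 (Chen) > 2,400 (Jules) > 1,720 (Leo) > 1,640 (Noor) > 1,480 (Priya)
Tess wins with the top bid; all bids are sunk regardless.
Every bidder forfeits their bid regardless of winning.
Revenue = 1,640 + 1,480 + 2,400 + 1,720 + 2,615 + 2,840 = $12,695.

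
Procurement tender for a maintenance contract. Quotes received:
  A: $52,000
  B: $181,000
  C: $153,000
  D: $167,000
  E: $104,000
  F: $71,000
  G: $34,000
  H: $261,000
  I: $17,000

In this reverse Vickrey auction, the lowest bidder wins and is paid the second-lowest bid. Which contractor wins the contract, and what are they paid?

I is paid $34,000

Bids ranked: 17,000 (I) < 34,000 (G) < 52,000 (A) < 71,000 (F) < 104,000 (E) < 153,000 (C) < …
I wins with the lowest bid; price is set by the runner-up at $34,000.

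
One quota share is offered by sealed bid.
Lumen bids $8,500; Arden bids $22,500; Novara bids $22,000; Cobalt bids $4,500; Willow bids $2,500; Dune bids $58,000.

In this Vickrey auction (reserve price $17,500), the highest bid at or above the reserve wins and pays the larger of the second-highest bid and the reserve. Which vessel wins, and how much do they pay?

Bids ranked: 58,000 (Dune) > 22,500 (Arden) > 22,000 (Novara) > 8,500 (Lumen) > 4,500 (Cobalt) > 2,500 (Willow)
Highest eligible bid: Dune at $58,000.
max(second-highest $22,500, reserve $17,500) = $22,500; the reserve does not bind.

Dune pays $22,500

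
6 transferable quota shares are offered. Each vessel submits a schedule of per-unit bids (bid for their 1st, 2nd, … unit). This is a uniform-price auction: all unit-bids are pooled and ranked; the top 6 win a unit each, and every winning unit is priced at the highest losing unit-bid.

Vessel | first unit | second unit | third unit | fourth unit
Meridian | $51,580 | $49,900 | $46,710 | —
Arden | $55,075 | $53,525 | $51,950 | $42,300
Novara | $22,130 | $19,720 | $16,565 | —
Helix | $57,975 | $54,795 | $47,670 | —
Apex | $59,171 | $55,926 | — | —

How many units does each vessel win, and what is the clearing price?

Apex 2, Arden 2, Helix 2; clearing price $51,950

Pooled unit-bids ranked (top 6): 59,171 (Apex-1), 57,975 (Helix-1), 55,926 (Apex-2), 55,075 (Arden-1), 54,795 (Helix-2), 53,525 (Arden-2)
The (k+1)-th unit-bid is $51,950.
Allocation: Apex 2, Arden 2, Helix 2.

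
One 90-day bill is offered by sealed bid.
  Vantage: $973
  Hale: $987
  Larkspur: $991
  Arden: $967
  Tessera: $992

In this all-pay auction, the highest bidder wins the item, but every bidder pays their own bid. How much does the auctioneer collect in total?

Rule: the highest bidder wins the item, but every bidder pays their own bid.
Sorting bids: 992 (Tessera) > 991 (Larkspur) > 987 (Hale) > 973 (Vantage) > 967 (Arden)
Every bidder forfeits their bid regardless of winning.
Revenue = 973 + 987 + 991 + 967 + 992 = $4,910.

Total revenue: $4,910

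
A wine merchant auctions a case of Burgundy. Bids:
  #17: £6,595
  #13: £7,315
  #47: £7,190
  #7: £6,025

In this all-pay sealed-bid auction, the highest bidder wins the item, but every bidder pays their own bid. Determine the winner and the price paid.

Bids ranked: 7,315 (#13) > 7,190 (#47) > 6,595 (#17) > 6,025 (#7)
#13 wins with the top bid; all bids are sunk regardless.

#13 pays £7,315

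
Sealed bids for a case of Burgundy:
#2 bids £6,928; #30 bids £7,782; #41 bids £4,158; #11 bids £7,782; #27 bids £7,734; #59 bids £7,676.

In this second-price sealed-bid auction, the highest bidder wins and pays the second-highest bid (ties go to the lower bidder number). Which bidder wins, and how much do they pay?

#11 pays £7,782

Second-price sealed-bid auction: the highest bidder wins and pays the second-highest bid.
Sorting bids: 7,782 (#11) > 7,782 (#30) > 7,734 (#27) > 7,676 (#59) > 6,928 (#2) > 4,158 (#41)
#11 and #30 tie at £7,782; tie-break gives it to #11.
Second-price: #11 pays #30's bid of £7,782.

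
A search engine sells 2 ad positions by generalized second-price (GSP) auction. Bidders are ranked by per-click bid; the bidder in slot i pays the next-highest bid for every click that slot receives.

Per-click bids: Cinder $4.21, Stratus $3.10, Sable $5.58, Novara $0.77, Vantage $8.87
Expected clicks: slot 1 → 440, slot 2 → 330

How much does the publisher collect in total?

Total revenue: $3844.50

Per-click bids in order: $8.87 (Vantage) > $5.58 (Sable) > $4.21 (Cinder) > …
Slot 1: Vantage pays $5.58 × 440 = $2455.20
Slot 2: Sable pays $4.21 × 330 = $1389.30
Total = $3844.50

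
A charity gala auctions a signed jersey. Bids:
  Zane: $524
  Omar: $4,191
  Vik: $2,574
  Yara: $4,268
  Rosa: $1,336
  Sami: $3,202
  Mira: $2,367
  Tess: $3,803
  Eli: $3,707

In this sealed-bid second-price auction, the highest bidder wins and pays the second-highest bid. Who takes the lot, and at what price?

Yara pays $4,191

Sorting bids: 4,268 (Yara) > 4,191 (Omar) > 3,803 (Tess) > 3,707 (Eli) > 3,202 (Sami) > 2,574 (Vik) > …
Yara wins with the highest bid; price is set by the runner-up at $4,191.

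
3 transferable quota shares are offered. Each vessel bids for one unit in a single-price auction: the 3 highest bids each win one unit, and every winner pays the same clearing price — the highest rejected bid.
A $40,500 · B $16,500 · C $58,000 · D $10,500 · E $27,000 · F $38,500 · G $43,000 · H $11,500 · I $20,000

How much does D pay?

D pays $0

Sorting: 58,000 (C), 43,000 (G), 40,500 (A), 38,500 (F), 27,000 (E), …
The 3 highest are C, G, A.
Clearing price = highest rejected bid = $38,500.
D does not win → pays $0.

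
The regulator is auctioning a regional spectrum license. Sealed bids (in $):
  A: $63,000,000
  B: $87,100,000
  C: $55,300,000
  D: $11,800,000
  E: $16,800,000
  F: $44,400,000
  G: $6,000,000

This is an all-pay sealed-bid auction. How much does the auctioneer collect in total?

All-pay sealed-bid auction: the highest bidder wins the item, but every bidder pays their own bid.
Bids ranked: 87,100,000 (B) > 63,000,000 (A) > 55,300,000 (C) > 44,400,000 (F) > 16,800,000 (E) > 11,800,000 (D) > …
B wins with the top bid; all bids are sunk regardless.
Every bidder forfeits their bid regardless of winning.
Revenue = 63,000,000 + 87,100,000 + 55,300,000 + 11,800,000 + 16,800,000 + 44,400,000 + 6,000,000 = $284,400,000.

Total revenue: $284,400,000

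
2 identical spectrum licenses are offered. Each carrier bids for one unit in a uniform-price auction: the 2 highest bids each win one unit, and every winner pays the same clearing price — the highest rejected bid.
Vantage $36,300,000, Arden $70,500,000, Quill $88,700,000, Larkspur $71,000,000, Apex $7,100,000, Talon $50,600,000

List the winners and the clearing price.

Ordering the bids: 88,700,000 (Quill), 71,000,000 (Larkspur), 70,500,000 (Arden), 50,600,000 (Talon), …
The 2 highest are Quill, Larkspur.
First losing bid is Arden's $70,500,000, which sets the uniform price.

Quill, Larkspur; each pays $70,500,000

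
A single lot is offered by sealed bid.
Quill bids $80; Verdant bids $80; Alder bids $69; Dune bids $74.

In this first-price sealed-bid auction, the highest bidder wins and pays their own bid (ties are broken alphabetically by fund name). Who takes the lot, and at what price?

Bids in order: 80 (Quill) > 80 (Verdant) > 74 (Dune) > 69 (Alder)
Quill and Verdant tie at $80; tie-break gives it to Quill.
Quill is highest → pays own bid, $80.

Quill pays $80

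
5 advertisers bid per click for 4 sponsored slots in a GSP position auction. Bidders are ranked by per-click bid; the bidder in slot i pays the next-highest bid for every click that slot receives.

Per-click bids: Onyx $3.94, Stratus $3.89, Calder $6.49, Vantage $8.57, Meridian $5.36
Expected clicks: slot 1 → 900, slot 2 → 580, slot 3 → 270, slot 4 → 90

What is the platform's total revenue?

Total revenue: $10363.70

Ranked by bid: $8.57 (Vantage) > $6.49 (Calder) > $5.36 (Meridian) > $3.94 (Onyx) > $3.89 (Stratus)
Slot 1: Vantage pays $6.49 × 900 = $5841.00
Slot 2: Calder pays $5.36 × 580 = $3108.80
Slot 3: Meridian pays $3.94 × 270 = $1063.80
Slot 4: Onyx pays $3.89 × 90 = $350.10
Total = $10363.70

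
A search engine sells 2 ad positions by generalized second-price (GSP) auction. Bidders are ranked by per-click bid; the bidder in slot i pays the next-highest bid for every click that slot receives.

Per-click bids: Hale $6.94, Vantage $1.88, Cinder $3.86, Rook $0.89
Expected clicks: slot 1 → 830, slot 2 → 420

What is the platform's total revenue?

Sorting advertisers: $6.94 (Hale) > $3.86 (Cinder) > $1.88 (Vantage) > …
Slot 1: Hale pays $3.86 × 830 = $3203.80
Slot 2: Cinder pays $1.88 × 420 = $789.60
Total = $3993.40

Total revenue: $3993.40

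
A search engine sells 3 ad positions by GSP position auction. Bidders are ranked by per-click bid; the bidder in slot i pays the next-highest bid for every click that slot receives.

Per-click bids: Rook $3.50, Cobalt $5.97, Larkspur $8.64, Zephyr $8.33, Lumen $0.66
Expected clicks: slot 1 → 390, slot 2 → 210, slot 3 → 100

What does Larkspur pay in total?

Per-click bids in order: $8.64 (Larkspur) > $8.33 (Zephyr) > $5.97 (Cobalt) > $3.50 (Rook) > …
Larkspur holds slot 1 → pays next bid $8.33 × 390 clicks = $3248.70.

Larkspur pays $3248.70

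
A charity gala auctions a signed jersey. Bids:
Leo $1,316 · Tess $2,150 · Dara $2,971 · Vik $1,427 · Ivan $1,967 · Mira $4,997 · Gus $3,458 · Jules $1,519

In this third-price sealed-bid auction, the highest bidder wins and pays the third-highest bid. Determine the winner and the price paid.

Rule: the highest bidder wins and pays the third-highest bid.
Bids in order: 4,997 (Mira) > 3,458 (Gus) > 2,971 (Dara) > 2,150 (Tess) > 1,967 (Ivan) > 1,519 (Jules) > …
Mira wins; payment is bid #3 in the ranking = $2,971.

Mira pays $2,971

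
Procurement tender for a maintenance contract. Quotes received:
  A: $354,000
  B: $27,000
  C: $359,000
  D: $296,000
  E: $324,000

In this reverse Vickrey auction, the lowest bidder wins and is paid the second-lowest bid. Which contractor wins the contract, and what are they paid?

Sorting bids: 27,000 (B) < 296,000 (D) < 324,000 (E) < 354,000 (A) < 359,000 (C)
B is lowest; is paid the second-lowest bid, $296,000.

B is paid $296,000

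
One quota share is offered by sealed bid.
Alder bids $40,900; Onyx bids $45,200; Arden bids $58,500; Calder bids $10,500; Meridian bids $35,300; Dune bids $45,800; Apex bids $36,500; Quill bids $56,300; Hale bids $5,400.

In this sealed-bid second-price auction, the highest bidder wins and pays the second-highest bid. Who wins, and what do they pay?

Arden pays $56,300

Bids in order: 58,500 (Arden) > 56,300 (Quill) > 45,800 (Dune) > 45,200 (Onyx) > 40,900 (Alder) > 36,500 (Apex) > …
Arden wins with the highest bid; price is set by the runner-up at $56,300.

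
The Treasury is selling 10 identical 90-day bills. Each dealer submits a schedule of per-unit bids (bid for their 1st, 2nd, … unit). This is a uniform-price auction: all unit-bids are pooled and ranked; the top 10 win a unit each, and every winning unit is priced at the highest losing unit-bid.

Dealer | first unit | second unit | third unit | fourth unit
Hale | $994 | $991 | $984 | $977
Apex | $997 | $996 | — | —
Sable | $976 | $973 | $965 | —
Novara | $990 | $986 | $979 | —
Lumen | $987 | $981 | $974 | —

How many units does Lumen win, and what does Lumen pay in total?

Lumen: 2 units, pays $1,954

All unit-bids, highest first — top 10: 997 (Apex-1), 996 (Apex-2), 994 (Hale-1), 991 (Hale-2), 990 (Novara-1), 987 (Lumen-1), 986 (Novara-2), 984 (Hale-3), 981 (Lumen-2), 979 (Novara-3)
The (k+1)-th unit-bid is $977.
Lumen wins 2 unit(s) at $977 each.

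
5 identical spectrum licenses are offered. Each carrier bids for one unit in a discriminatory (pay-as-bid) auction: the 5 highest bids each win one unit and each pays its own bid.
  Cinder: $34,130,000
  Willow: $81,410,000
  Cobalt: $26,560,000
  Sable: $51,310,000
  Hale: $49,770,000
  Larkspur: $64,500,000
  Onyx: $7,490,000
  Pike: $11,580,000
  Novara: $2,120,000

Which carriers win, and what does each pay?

Willow $81,410,000, Larkspur $64,500,000, Sable $51,310,000, Hale $49,770,000, Cinder $34,130,000

Bids ranked high→low: 81,410,000 (Willow), 64,500,000 (Larkspur), 51,310,000 (Sable), 49,770,000 (Hale), 34,130,000 (Cinder), 26,560,000 (Cobalt), 11,580,000 (Pike), …
Winners (5 units): Willow, Larkspur, Sable, Hale, Cinder.
Each winner pays its own bid: Willow $81,410,000, Larkspur $64,500,000, Sable $51,310,000, Hale $49,770,000, Cinder $34,130,000.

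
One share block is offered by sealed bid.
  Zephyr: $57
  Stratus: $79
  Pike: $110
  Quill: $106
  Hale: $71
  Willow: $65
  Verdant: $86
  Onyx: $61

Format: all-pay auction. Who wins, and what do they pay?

Bids ranked: 110 (Pike) > 106 (Quill) > 86 (Verdant) > 79 (Stratus) > 71 (Hale) > 65 (Willow) > …
Pike wins with the top bid; all bids are sunk regardless.

Pike pays $110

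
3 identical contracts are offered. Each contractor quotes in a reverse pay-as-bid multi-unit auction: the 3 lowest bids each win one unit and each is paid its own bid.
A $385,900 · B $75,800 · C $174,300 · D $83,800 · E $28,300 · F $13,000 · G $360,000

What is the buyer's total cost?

Total cost: $117,100

Sorting: 13,000 (F), 28,300 (E), 75,800 (B), 83,800 (D), 174,300 (C), …
Lowest 3: F, E, B.
Total cost = 13,000 + 28,300 + 75,800 = $117,100.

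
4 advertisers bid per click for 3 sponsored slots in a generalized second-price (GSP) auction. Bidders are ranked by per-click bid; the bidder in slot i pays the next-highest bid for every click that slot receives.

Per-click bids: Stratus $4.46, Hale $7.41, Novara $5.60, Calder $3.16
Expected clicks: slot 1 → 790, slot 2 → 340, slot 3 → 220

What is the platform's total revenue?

Per-click bids in order: $7.41 (Hale) > $5.60 (Novara) > $4.46 (Stratus) > $3.16 (Calder)
Slot 1: Hale pays $5.60 × 790 = $4424.00
Slot 2: Novara pays $4.46 × 340 = $1516.40
Slot 3: Stratus pays $3.16 × 220 = $695.20
Total = $6635.60

Total revenue: $6635.60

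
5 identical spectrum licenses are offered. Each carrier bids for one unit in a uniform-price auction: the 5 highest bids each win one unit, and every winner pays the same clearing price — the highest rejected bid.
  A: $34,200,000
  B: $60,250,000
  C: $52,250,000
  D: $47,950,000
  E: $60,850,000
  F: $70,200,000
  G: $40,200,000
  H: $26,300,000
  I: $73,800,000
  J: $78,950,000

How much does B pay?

Bids ranked high→low: 78,950,000 (J), 73,800,000 (I), 70,200,000 (F), 60,850,000 (E), 60,250,000 (B), 52,250,000 (C), 47,950,000 (D), …
Winners (5 units): J, I, F, E, B.
Clearing price = highest rejected bid = $52,250,000.
B wins → pays $52,250,000.

B pays $52,250,000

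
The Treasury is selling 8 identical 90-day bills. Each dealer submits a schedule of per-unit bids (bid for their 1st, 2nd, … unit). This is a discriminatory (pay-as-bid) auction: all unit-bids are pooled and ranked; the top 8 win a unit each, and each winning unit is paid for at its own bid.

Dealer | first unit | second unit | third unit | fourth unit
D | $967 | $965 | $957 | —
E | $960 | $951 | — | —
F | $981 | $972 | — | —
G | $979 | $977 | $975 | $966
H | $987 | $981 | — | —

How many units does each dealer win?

D 1, F 2, G 3, H 2

All unit-bids, highest first — top 8: 987 (H-1), 981 (F-1), 981 (H-2), 979 (G-1), 977 (G-2), 975 (G-3), 972 (F-2), 967 (D-1)
Next rejected bid: $966 (not a price — pay-as-bid).
Allocation: D 1, F 2, G 3, H 2.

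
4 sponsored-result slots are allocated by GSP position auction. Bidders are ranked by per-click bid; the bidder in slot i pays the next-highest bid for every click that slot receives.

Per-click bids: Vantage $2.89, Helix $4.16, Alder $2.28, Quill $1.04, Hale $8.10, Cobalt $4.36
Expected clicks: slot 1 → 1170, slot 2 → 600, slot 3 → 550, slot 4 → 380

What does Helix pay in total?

Sorting advertisers: $8.10 (Hale) > $4.36 (Cobalt) > $4.16 (Helix) > $2.89 (Vantage) > $2.28 (Alder) > …
Helix holds slot 3 → pays next bid $2.89 × 550 clicks = $1589.50.

Helix pays $1589.50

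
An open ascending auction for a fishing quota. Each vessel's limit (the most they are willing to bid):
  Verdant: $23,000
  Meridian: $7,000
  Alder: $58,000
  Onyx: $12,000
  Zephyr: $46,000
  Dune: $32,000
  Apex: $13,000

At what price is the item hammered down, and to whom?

Alder wins at $46,000

Limits in order: 58,000 (Alder) > 46,000 (Zephyr) > 32,000 (Dune) > 23,000 (Verdant) > 13,000 (Apex) > 12,000 (Onyx) > …
Once the price passes $46,000, only Alder is left; the hammer falls at Zephyr's limit of $46,000.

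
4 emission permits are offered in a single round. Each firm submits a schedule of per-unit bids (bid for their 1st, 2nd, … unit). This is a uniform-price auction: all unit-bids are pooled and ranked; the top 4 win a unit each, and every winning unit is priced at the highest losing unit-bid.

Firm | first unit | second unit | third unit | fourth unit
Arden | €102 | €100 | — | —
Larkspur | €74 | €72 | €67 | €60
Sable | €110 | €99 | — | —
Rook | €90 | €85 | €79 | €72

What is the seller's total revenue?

Total revenue: €360

All unit-bids, highest first — top 4: 110 (Sable-1), 102 (Arden-1), 100 (Arden-2), 99 (Sable-2)
Highest rejected unit-bid = €90.
Allocation: Arden 2, Sable 2. Every unit priced at €90.
Revenue = 4 × 90 = €360.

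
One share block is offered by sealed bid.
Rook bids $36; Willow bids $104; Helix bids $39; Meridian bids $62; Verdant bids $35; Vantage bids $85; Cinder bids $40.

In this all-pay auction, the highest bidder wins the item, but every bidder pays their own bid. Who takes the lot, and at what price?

Bids in order: 104 (Willow) > 85 (Vantage) > 62 (Meridian) > 40 (Cinder) > 39 (Helix) > 36 (Rook) > …
Willow is highest and takes the item; every bidder forfeits their bid.

Willow pays $104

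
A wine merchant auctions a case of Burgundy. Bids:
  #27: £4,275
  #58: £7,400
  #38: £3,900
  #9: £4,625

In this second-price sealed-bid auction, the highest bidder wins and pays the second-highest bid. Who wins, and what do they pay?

Sorting bids: 7,400 (#58) > 4,625 (#9) > 4,275 (#27) > 3,900 (#38)
#58 is highest; pays the second-highest bid, £4,625.

#58 pays £4,625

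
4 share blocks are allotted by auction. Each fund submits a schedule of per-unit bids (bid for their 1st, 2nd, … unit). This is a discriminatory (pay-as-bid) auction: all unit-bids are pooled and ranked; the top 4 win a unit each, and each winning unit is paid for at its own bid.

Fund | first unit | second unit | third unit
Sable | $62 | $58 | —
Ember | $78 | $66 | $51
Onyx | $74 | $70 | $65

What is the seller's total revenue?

Total revenue: $288

Pooled unit-bids ranked (top 4): 78 (Ember-1), 74 (Onyx-1), 70 (Onyx-2), 66 (Ember-2)
Next rejected bid: $65 (not a price — pay-as-bid).
Each winning unit pays its own bid.
Revenue = 78 + 74 + 70 + 66 = $288.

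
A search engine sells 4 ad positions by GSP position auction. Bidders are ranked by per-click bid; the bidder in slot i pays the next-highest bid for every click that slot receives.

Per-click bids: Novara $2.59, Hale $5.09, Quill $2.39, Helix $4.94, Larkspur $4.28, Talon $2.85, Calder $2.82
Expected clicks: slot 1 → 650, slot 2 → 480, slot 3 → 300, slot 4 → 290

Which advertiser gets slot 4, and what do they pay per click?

Per-click bids in order: $5.09 (Hale) > $4.94 (Helix) > $4.28 (Larkspur) > $2.85 (Talon) > $2.82 (Calder) > …
Slot 4 goes to the fourth-ranked bidder, Talon, who pays the next bid down: $2.82/click.

Talon; $2.82 per click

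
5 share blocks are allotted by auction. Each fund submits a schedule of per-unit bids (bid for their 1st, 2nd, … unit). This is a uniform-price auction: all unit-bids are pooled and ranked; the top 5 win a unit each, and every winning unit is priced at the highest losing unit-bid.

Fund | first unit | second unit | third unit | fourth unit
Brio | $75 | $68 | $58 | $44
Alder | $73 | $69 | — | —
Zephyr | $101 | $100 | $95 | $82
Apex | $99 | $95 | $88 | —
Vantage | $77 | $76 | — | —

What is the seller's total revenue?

Merging the schedules and taking the best 5: 101 (Zephyr-1), 100 (Zephyr-2), 99 (Apex-1), 95 (Zephyr-3), 95 (Apex-2)
The (k+1)-th unit-bid is $88.
Allocation: Apex 2, Zephyr 3. Every unit priced at $88.
Revenue = 5 × 88 = $440.

Total revenue: $440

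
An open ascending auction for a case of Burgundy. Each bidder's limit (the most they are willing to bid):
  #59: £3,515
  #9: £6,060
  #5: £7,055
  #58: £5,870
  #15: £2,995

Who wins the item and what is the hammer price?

Limits in order: 7,055 (#5) > 6,060 (#9) > 5,870 (#58) > 3,515 (#59) > 2,995 (#15)
Once the price passes £6,060, only #5 is left; the hammer falls at #9's limit of £6,060.

#5 wins at £6,060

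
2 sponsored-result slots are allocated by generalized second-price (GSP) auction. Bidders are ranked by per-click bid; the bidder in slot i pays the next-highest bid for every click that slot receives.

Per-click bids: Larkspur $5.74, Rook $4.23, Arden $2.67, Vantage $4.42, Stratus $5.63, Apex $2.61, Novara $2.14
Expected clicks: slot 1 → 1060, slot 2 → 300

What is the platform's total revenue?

Ranked by bid: $5.74 (Larkspur) > $5.63 (Stratus) > $4.42 (Vantage) > …
Slot 1: Larkspur pays $5.63 × 1060 = $5967.80
Slot 2: Stratus pays $4.42 × 300 = $1326.00
Total = $7293.80

Total revenue: $7293.80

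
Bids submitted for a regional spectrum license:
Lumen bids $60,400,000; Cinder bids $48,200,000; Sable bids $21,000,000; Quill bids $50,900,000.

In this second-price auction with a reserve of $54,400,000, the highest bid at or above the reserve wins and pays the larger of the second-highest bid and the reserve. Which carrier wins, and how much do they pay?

Lumen pays $54,400,000

Second-price auction with a reserve of $54,400,000: the highest bid at or above the reserve wins and pays the larger of the second-highest bid and the reserve.
Bids in order: 60,400,000 (Lumen) > 50,900,000 (Quill) > 48,200,000 (Cinder) > 21,000,000 (Sable)
Lumen has the top bid at or above the reserve ($60,400,000).
max(second-highest $50,900,000, reserve $54,400,000) = $54,400,000.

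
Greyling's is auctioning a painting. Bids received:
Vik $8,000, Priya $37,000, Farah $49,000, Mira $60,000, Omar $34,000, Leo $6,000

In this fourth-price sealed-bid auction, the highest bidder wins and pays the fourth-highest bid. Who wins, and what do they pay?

Fourth-price sealed-bid auction: the highest bidder wins and pays the fourth-highest bid.
Bids ranked: 60,000 (Mira) > 49,000 (Farah) > 37,000 (Priya) > 34,000 (Omar) > 8,000 (Vik) > 6,000 (Leo)
Mira is highest; pays the fourth-highest bid, $34,000.

Mira pays $34,000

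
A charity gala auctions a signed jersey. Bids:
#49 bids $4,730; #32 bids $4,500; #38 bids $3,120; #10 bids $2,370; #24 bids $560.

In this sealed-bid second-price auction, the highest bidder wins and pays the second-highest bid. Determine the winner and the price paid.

#49 pays $4,500

Bids ranked: 4,730 (#49) > 4,500 (#32) > 3,120 (#38) > 2,370 (#10) > 560 (#24)
Second-price: #49 pays #32's bid of $4,500.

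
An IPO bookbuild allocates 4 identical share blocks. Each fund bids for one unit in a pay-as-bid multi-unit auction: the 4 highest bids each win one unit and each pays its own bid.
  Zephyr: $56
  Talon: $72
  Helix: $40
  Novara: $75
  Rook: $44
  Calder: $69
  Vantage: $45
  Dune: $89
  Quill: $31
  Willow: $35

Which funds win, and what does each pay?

Bids ranked high→low: 89 (Dune), 75 (Novara), 72 (Talon), 69 (Calder), 56 (Zephyr), 45 (Vantage), …
Top 4: Dune, Novara, Talon, Calder.
Each winner pays its own bid: Dune $89, Novara $75, Talon $72, Calder $69.

Dune $89, Novara $75, Talon $72, Calder $69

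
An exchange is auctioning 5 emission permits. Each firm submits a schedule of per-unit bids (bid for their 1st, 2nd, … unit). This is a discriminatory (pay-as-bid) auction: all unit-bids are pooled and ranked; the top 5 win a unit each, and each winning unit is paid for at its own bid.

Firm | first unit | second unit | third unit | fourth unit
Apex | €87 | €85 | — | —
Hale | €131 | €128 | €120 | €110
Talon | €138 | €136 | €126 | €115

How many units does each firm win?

Hale 2, Talon 3

Merging the schedules and taking the best 5: 138 (Talon-1), 136 (Talon-2), 131 (Hale-1), 128 (Hale-2), 126 (Talon-3)
Next rejected bid: €120 (not a price — pay-as-bid).
Allocation: Hale 2, Talon 3.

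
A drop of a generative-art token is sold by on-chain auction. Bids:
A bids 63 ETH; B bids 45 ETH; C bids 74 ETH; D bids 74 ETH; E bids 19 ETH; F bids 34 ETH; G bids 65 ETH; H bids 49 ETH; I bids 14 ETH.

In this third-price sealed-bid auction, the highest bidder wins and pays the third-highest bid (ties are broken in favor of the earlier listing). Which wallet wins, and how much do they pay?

C pays 65 ETH

Bids in order: 74 (C) > 74 (D) > 65 (G) > 63 (A) > 49 (H) > 45 (B) > …
Tie at 74 ETH → C wins by tie-break.
C is highest; pays the third-highest bid, 65 ETH.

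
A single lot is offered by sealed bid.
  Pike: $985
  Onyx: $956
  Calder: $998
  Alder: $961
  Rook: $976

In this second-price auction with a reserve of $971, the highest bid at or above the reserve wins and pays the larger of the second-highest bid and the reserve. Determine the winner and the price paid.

Bids ranked: 998 (Calder) > 985 (Pike) > 976 (Rook) > 961 (Alder) > 956 (Onyx)
Calder has the top bid at or above the reserve ($998).
Second-highest bid $985 exceeds the reserve $971 → payment $985.

Calder pays $985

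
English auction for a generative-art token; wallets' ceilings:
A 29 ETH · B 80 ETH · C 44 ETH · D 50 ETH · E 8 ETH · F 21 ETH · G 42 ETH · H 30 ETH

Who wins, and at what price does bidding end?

Rule: the price rises until one bidder remains; the winner pays the price at which the last rival dropped out.
Limits in order: 80 (B) > 50 (D) > 44 (C) > 42 (G) > 30 (H) > 29 (A) > …
D is the last rival to drop out, at 50 ETH; B remains and wins at that price.

B wins at 50 ETH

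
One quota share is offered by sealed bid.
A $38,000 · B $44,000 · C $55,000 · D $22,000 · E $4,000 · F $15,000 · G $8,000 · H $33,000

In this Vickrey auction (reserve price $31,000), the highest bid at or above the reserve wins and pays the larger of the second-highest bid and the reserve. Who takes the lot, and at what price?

C pays $44,000

Sorting bids: 55,000 (C) > 44,000 (B) > 38,000 (A) > 33,000 (H) > 22,000 (D) > 15,000 (F) > …
Highest eligible bid: C at $55,000.
Second-highest bid $44,000 exceeds the reserve $31,000 → payment $44,000.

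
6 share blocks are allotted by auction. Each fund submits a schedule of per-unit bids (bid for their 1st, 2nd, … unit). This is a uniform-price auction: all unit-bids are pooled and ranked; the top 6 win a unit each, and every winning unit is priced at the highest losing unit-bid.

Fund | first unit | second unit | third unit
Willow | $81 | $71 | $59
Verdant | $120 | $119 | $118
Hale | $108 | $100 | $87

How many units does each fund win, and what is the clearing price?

All unit-bids, highest first — top 6: 120 (Verdant-1), 119 (Verdant-2), 118 (Verdant-3), 108 (Hale-1), 100 (Hale-2), 87 (Hale-3)
First bid not allocated: $81.
Allocation: Hale 3, Verdant 3.

Hale 3, Verdant 3; clearing price $81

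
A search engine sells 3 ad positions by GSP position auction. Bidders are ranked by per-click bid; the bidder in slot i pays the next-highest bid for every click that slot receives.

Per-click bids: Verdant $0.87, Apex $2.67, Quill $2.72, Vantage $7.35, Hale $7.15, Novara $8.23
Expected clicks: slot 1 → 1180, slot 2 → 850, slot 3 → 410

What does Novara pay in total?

Per-click bids in order: $8.23 (Novara) > $7.35 (Vantage) > $7.15 (Hale) > $2.72 (Quill) > …
Novara holds slot 1 → pays next bid $7.35 × 1180 clicks = $8673.00.

Novara pays $8673.00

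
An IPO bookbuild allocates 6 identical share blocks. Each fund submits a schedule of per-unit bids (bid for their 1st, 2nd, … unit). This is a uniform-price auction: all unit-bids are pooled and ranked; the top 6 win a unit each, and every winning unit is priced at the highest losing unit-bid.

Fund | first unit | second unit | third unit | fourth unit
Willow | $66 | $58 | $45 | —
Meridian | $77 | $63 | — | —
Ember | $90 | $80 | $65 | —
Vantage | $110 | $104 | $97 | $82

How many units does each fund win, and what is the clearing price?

All unit-bids, highest first — top 6: 110 (Vantage-1), 104 (Vantage-2), 97 (Vantage-3), 90 (Ember-1), 82 (Vantage-4), 80 (Ember-2)
Highest rejected unit-bid = $77.
Allocation: Ember 2, Vantage 4.

Ember 2, Vantage 4; clearing price $77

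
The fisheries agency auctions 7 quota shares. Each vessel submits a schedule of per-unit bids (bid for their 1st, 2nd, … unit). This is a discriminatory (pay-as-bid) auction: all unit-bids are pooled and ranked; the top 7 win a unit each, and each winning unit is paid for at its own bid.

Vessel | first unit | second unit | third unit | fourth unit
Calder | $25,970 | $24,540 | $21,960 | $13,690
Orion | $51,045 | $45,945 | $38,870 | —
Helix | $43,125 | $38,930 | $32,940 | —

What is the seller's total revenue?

Pooled unit-bids ranked (top 7): 51,045 (Orion-1), 45,945 (Orion-2), 43,125 (Helix-1), 38,930 (Helix-2), 38,870 (Orion-3), 32,940 (Helix-3), 25,970 (Calder-1)
Next rejected bid: $24,540 (not a price — pay-as-bid).
Each winning unit pays its own bid.
Revenue = 51,045 + 45,945 + 43,125 + 38,930 + 38,870 + 32,940 + 25,970 = $276,825.

Total revenue: $276,825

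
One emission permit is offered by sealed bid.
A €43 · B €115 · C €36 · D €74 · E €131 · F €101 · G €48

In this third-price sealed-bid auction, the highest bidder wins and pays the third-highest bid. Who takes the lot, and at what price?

Bids in order: 131 (E) > 115 (B) > 101 (F) > 74 (D) > 48 (G) > 43 (A) > …
E wins; payment is bid #3 in the ranking = €101.

E pays €101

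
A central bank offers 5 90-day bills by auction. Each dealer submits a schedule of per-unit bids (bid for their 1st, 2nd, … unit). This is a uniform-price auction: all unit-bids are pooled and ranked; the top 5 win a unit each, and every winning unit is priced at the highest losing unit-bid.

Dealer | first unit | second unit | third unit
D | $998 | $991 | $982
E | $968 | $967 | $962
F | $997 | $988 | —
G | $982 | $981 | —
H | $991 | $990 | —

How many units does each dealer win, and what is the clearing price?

Merging the schedules and taking the best 5: 998 (D-1), 997 (F-1), 991 (D-2), 991 (H-1), 990 (H-2)
The (k+1)-th unit-bid is $988.
Allocation: D 2, F 1, H 2.

D 2, F 1, H 2; clearing price $988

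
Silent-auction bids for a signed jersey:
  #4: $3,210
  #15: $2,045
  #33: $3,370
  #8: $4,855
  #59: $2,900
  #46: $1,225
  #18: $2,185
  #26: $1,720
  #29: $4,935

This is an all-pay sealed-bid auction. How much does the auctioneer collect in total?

Bids in order: 4,935 (#29) > 4,855 (#8) > 3,370 (#33) > 3,210 (#4) > 2,900 (#59) > 2,185 (#18) > …
Every bidder forfeits their bid regardless of winning.
Revenue = 3,210 + 2,045 + 3,370 + 4,855 + 2,900 + 1,225 + 2,185 + 1,720 + 4,935 = $26,445.

Total revenue: $26,445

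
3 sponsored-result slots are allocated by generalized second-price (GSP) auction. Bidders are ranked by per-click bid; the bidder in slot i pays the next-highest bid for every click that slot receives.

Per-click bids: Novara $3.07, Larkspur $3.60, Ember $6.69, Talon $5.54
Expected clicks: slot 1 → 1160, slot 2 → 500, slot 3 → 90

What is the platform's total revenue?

Total revenue: $8502.70

Sorting advertisers: $6.69 (Ember) > $5.54 (Talon) > $3.60 (Larkspur) > $3.07 (Novara)
Slot 1: Ember pays $5.54 × 1160 = $6426.40
Slot 2: Talon pays $3.60 × 500 = $1800.00
Slot 3: Larkspur pays $3.07 × 90 = $276.30
Total = $8502.70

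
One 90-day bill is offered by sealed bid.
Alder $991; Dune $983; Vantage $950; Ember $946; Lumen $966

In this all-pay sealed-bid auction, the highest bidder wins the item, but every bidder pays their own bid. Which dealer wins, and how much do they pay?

Rule: the highest bidder wins the item, but every bidder pays their own bid.
Bids in order: 991 (Alder) > 983 (Dune) > 966 (Lumen) > 950 (Vantage) > 946 (Ember)
Alder wins with the top bid; all bids are sunk regardless.

Alder pays $991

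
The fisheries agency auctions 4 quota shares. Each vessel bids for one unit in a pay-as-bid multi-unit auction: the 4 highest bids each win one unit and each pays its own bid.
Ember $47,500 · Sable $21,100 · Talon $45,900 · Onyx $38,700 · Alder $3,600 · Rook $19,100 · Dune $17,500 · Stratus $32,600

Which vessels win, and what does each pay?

Ember $47,500, Talon $45,900, Onyx $38,700, Stratus $32,600

Bids ranked high→low: 47,500 (Ember), 45,900 (Talon), 38,700 (Onyx), 32,600 (Stratus), 21,100 (Sable), 19,100 (Rook), …
The 4 highest are Ember, Talon, Onyx, Stratus.
Each winner pays its own bid: Ember $47,500, Talon $45,900, Onyx $38,700, Stratus $32,600.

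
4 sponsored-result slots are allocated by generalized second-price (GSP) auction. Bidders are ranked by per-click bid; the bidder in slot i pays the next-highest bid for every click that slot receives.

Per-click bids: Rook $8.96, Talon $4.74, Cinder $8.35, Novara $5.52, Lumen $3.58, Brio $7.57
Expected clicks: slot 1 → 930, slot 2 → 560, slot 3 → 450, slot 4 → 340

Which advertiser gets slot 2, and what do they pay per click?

Ranked by bid: $8.96 (Rook) > $8.35 (Cinder) > $7.57 (Brio) > $5.52 (Novara) > $4.74 (Talon) > …
Slot 2 goes to the second-ranked bidder, Cinder, who pays the next bid down: $7.57/click.

Cinder; $7.57 per click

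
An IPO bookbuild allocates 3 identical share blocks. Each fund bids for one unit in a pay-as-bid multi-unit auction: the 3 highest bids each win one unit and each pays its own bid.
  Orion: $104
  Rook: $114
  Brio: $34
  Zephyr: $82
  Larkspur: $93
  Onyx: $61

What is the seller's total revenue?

Bids ranked high→low: 114 (Rook), 104 (Orion), 93 (Larkspur), 82 (Zephyr), 61 (Onyx), …
Winners (3 units): Rook, Orion, Larkspur.
Total revenue = 114 + 104 + 93 = $311.

Total revenue: $311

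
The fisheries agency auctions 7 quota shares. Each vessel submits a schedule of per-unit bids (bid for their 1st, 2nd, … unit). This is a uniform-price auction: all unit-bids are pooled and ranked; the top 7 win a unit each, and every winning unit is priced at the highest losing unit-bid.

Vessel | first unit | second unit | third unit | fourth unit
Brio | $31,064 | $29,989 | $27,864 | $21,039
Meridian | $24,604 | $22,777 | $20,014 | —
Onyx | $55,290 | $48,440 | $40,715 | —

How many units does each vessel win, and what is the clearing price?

Brio 3, Meridian 1, Onyx 3; clearing price $22,777

Pooled unit-bids ranked (top 7): 55,290 (Onyx-1), 48,440 (Onyx-2), 40,715 (Onyx-3), 31,064 (Brio-1), 29,989 (Brio-2), 27,864 (Brio-3), 24,604 (Meridian-1)
The (k+1)-th unit-bid is $22,777.
Allocation: Brio 3, Meridian 1, Onyx 3.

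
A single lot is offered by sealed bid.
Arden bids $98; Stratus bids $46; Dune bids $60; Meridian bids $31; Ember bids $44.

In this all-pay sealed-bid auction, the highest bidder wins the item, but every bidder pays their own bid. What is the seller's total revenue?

Total revenue: $279

Rule: the highest bidder wins the item, but every bidder pays their own bid.
Sorting bids: 98 (Arden) > 60 (Dune) > 46 (Stratus) > 44 (Ember) > 31 (Meridian)
Arden wins with the top bid; all bids are sunk regardless.
Every bidder forfeits their bid regardless of winning.
Revenue = 98 + 46 + 60 + 31 + 44 = $279.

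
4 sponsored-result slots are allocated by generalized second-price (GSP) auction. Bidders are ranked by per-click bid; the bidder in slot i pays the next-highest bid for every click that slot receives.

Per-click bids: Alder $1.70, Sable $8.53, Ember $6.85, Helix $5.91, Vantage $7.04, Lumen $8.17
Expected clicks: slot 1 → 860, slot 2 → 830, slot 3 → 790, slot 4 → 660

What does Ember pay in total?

Ranked by bid: $8.53 (Sable) > $8.17 (Lumen) > $7.04 (Vantage) > $6.85 (Ember) > $5.91 (Helix) > …
Ember holds slot 4 → pays next bid $5.91 × 660 clicks = $3900.60.

Ember pays $3900.60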